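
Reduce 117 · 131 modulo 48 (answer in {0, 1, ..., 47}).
15

Reduce the factors first: 117 ≡ 21, 131 ≡ 35 (mod 48), so 117 · 131 ≡ 21 · 35 (mod 48). 21 · 35 = 735. Dividing by 48: 735 = 15·48 + 15. So (117 · 131) mod 48 = 15.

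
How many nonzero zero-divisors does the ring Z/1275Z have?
In Z/1275Z each nonzero element is either a unit (gcd with 1275 is 1) or a zero-divisor (gcd > 1). The number of units is φ(1275): factorise 1275 = 3 · 5^2 · 17, so φ(1275) = (3 − 1) · (5^2 − 5^1) · (17 − 1) = 2 · 20 · 16 = 640. The nonzero elements number 1275 − 1 = 1274. Hence the nonzero zero-divisors number 1274 − 640 = 634.

Final answer: Z/1275Z has 634 nonzero zero-divisors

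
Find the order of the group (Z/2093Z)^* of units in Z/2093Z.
(Z/2093Z)^* consists of the classes a with gcd(a, 2093) = 1, so its order is φ(2093). φ is multiplicative, with φ(p^e) = p^e − p^(e−1). Factorise 2093 = 7 · 13 · 23. Then
  φ(2093) = (7 − 1) · (13 − 1) · (23 − 1) = 6 · 12 · 22 = 1584.
Thus |(Z/2093Z)^*| = 1584.

Final answer: |(Z/2093Z)^*| = 1584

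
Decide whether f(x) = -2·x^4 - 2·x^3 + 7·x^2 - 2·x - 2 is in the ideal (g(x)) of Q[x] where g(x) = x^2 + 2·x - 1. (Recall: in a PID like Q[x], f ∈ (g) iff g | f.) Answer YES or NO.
In Q[x] the ideal (g) consists of all multiples of g, so f ∈ (g) iff g | f, i.e. iff the remainder of f on division by g is 0. Divide f by g (g is monic, so eliminate the leading term of the running remainder at each step):
  leading term -2·x^4: subtract (-2·x^2)·g(x) = -2·x^4 - 4·x^3 + 2·x^2, leaving 2·x^3 + 5·x^2 - 2·x - 2
  leading term 2·x^3: subtract (2·x)·g(x) = 2·x^3 + 4·x^2 - 2·x, leaving x^2 - 2
  leading term x^2: subtract (1)·g(x) = x^2 + 2·x - 1, leaving -2·x - 1
The remainder r(x) = -2·x - 1 ≠ 0 (and deg r < deg g), so g ∤ f, i.e. f ∉ (g).

Final answer: NO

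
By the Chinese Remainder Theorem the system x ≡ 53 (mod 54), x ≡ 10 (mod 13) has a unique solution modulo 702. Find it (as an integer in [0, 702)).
x ≡ 647 (mod 702); the representative in [0, 702) is 647

The moduli 54, 13 are pairwise coprime, so by the CRT there is a unique solution mod 54·13 = 702.
Solve by successive substitution. Start with x ≡ 53 (mod 54).
  Combine with x ≡ 10 (mod 13): write x = 53 + 54·t and require 53 + 54·t ≡ 10 (mod 13), i.e. 54·t ≡ 10 − 53 ≡ 9 (mod 13). Since 54^(−1) ≡ 7 (mod 13) (54 ≡ 2 (mod 13)), t ≡ 7·9 ≡ 11 (mod 13). So x ≡ 53 + 54·11 = 647 (mod 702).
Unique solution in [0, 702): x = 647.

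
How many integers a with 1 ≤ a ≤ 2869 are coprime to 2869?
2700

The number of a ∈ {1, ..., 2869} with gcd(a, 2869) = 1 is by definition Euler's totient φ(2869). φ is multiplicative, with φ(p^e) = p^e − p^(e−1). Factorise 2869 = 19 · 151. Then
  φ(2869) = (19 − 1) · (151 − 1) = 18 · 150 = 2700.
So there are 2700 such integers.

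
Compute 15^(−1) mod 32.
Apply the extended Euclidean algorithm to (32, 15), tracking rows (r, s, t) with s·32 + t·15 = r. Each division r_prev = q·r_cur + r_new produces the new row as (previous row) − q·(current row):
  row A: (32, 1, 0)   [1·32 + 0·15 = 32]
  row B: (15, 0, 1)   [0·32 + 1·15 = 15]
  32 = 2·15 + 2   → row C = row A − 2·row B = (2, 1, −2)   [check: 1·32 − 2·15 = 2]
  15 = 7·2 + 1   → row D = row B − 7·row C = (1, −7, 15)   [check: −7·32 + 15·15 = 1]
  2 = 2·1 + 0   → remainder 0, stop. gcd = 1 (last nonzero row D).
The gcd is 1, so 15 is invertible mod 32. The last nonzero row gives −7·32 + 15·15 = 1, so t = 15. So 15^(−1) ≡ 15 (mod 32). Verify: 15 · 15 = 225 ≡ 1 (mod 32). ✓

Final answer: 15^(−1) ≡ 15 (mod 32)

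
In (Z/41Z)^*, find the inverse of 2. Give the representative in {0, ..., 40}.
Apply the extended Euclidean algorithm to (41, 2), tracking rows (r, s, t) with s·41 + t·2 = r. Each division r_prev = q·r_cur + r_new produces the new row as (previous row) − q·(current row):
  row A: (41, 1, 0)   [1·41 + 0·2 = 41]
  row B: (2, 0, 1)   [0·41 + 1·2 = 2]
  41 = 20·2 + 1   → row C = row A − 20·row B = (1, 1, −20)   [check: 1·41 − 20·2 = 1]
  2 = 2·1 + 0   → remainder 0, stop. gcd = 1 (last nonzero row C).
The gcd is 1, so 2 is invertible mod 41. The last nonzero row gives 1·41 − 20·2 = 1, so t = −20. So 2^(−1) ≡ −20 ≡ 21 (mod 41). Verify: 2 · 21 = 42 ≡ 1 (mod 41). ✓

Final answer: 2^(−1) ≡ 21 (mod 41)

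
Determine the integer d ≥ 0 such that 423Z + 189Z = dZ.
In the PID Z, (a, b) is generated by gcd(a, b). Compute gcd(423, 189) with the extended Euclidean algorithm, tracking rows (r, s, t) with s·423 + t·189 = r:
  row A: (423, 1, 0)   [1·423 + 0·189 = 423]
  row B: (189, 0, 1)   [0·423 + 1·189 = 189]
  423 = 2·189 + 45   → row C = row A − 2·row B = (45, 1, −2)   [check: 1·423 − 2·189 = 45]
  189 = 4·45 + 9   → row D = row B − 4·row C = (9, −4, 9)   [check: −4·423 + 9·189 = 9]
  45 = 5·9 + 0   → remainder 0, stop. gcd = 9 (last nonzero row D).
So gcd(423, 189) = 9, with Bézout identity −4·423 + 9·189 = 9. Containment (⊇): the Bézout identity exhibits 9 as an element of (423, 189), giving (9) ⊆ (423, 189). Containment (⊆): since 9 | 423 and 9 | 189 (423 = 9·47, 189 = 9·21), every Z-linear combination of 423 and 189 is divisible by 9, so (423, 189) ⊆ (9). Therefore (423, 189) = (9), d = 9.

Final answer: (423, 189) = (9); d = 9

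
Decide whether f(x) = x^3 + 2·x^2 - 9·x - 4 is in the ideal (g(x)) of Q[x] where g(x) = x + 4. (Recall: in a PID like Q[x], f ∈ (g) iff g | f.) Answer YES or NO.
YES

In Q[x] the ideal (g) consists of all multiples of g, so f ∈ (g) iff g | f, i.e. iff the remainder of f on division by g is 0. Divide f by g (g is monic, so eliminate the leading term of the running remainder at each step):
  leading term x^3: subtract (x^2)·g(x) = x^3 + 4·x^2, leaving -2·x^2 - 9·x - 4
  leading term -2·x^2: subtract (-2·x)·g(x) = -2·x^2 - 8·x, leaving -x - 4
  leading term -x: subtract (-1)·g(x) = -x - 4, leaving 0
The remainder is 0, so f(x) = g(x) · h(x) with h(x) = x^2 - 2·x - 1. Hence g | f, i.e. f ∈ (g).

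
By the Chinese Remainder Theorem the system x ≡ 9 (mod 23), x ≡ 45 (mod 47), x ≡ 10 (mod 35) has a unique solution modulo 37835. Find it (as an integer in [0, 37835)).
x ≡ 32945 (mod 37835); the representative in [0, 37835) is 32945

The moduli 23, 47, 35 are pairwise coprime, so by the CRT there is a unique solution mod 23·47·35 = 37835.
Solve by successive substitution. Start with x ≡ 9 (mod 23).
  Combine with x ≡ 45 (mod 47): write x = 9 + 23·t and require 9 + 23·t ≡ 45 (mod 47), i.e. 23·t ≡ 45 − 9 ≡ 36 (mod 47). Since 23^(−1) ≡ 45 (mod 47), t ≡ 45·36 ≡ 22 (mod 47). So x ≡ 9 + 23·22 = 515 (mod 1081).
  Combine with x ≡ 10 (mod 35): write x = 515 + 1081·t and require 515 + 1081·t ≡ 10 (mod 35), i.e. 1081·t ≡ 10 − 515 ≡ 20 (mod 35). Since 1081^(−1) ≡ 26 (mod 35) (1081 ≡ 31 (mod 35)), t ≡ 26·20 ≡ 30 (mod 35). So x ≡ 515 + 1081·30 = 32945 (mod 37835).
Unique solution in [0, 37835): x = 32945.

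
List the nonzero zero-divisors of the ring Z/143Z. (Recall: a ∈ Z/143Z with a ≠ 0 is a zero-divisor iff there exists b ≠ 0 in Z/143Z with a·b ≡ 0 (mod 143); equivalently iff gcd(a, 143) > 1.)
nonzero zero-divisors of Z/143Z = {11, 13, 22, 26, 33, 39, 44, 52, 55, 65, 66, 77, 78, 88, 91, 99, 104, 110, 117, 121, 130, 132}

An element a ∈ Z/143Z (with a ≠ 0) is a zero-divisor iff gcd(a, 143) > 1 (because a is a unit precisely when gcd(a, n) = 1, and in Z/nZ every nonzero, non-unit element is a zero-divisor). Scan a = 1, ..., 142 and keep those with gcd(a, 143) > 1:
  gcd(11, 143) = 11, gcd(13, 143) = 13, gcd(22, 143) = 11, gcd(26, 143) = 13, gcd(33, 143) = 11, gcd(39, 143) = 13, gcd(44, 143) = 11, gcd(52, 143) = 13, gcd(55, 143) = 11, gcd(65, 143) = 13, gcd(66, 143) = 11, gcd(77, 143) = 11, gcd(78, 143) = 13, gcd(88, 143) = 11, gcd(91, 143) = 13, gcd(99, 143) = 11, gcd(104, 143) = 13, gcd(110, 143) = 11, gcd(117, 143) = 13, gcd(121, 143) = 11, gcd(130, 143) = 13, gcd(132, 143) = 11.
All other a ∈ {1, ..., 142} have gcd(a, 143) = 1 and are units. So the nonzero zero-divisors are exactly the 22 values of a appearing in this scan.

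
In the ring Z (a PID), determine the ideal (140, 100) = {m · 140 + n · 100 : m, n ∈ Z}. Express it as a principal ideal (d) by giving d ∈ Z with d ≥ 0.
In the PID Z, (a, b) is generated by gcd(a, b). Compute gcd(140, 100) with the extended Euclidean algorithm, tracking rows (r, s, t) with s·140 + t·100 = r:
  row A: (140, 1, 0)   [1·140 + 0·100 = 140]
  row B: (100, 0, 1)   [0·140 + 1·100 = 100]
  140 = 1·100 + 40   → row C = row A − 1·row B = (40, 1, −1)   [check: 1·140 − 1·100 = 40]
  100 = 2·40 + 20   → row D = row B − 2·row C = (20, −2, 3)   [check: −2·140 + 3·100 = 20]
  40 = 2·20 + 0   → remainder 0, stop. gcd = 20 (last nonzero row D).
So gcd(140, 100) = 20, with Bézout identity −2·140 + 3·100 = 20. Containment (⊇): the Bézout identity exhibits 20 as an element of (140, 100), giving (20) ⊆ (140, 100). Containment (⊆): since 20 | 140 and 20 | 100 (140 = 20·7, 100 = 20·5), every Z-linear combination of 140 and 100 is divisible by 20, so (140, 100) ⊆ (20). Therefore (140, 100) = (20), d = 20.

Final answer: (140, 100) = (20); d = 20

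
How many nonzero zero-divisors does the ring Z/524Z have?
In Z/524Z each nonzero element is either a unit (gcd with 524 is 1) or a zero-divisor (gcd > 1). The number of units is φ(524): factorise 524 = 2^2 · 131, so φ(524) = (2^2 − 2^1) · (131 − 1) = 2 · 130 = 260. The nonzero elements number 524 − 1 = 523. Hence the nonzero zero-divisors number 523 − 260 = 263.

Final answer: Z/524Z has 263 nonzero zero-divisors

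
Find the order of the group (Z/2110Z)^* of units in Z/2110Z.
|(Z/2110Z)^*| = 840

(Z/2110Z)^* consists of the classes a with gcd(a, 2110) = 1, so its order is φ(2110). φ is multiplicative, with φ(p^e) = p^e − p^(e−1). Factorise 2110 = 2 · 5 · 211. Then
  φ(2110) = (2 − 1) · (5 − 1) · (211 − 1) = 1 · 4 · 210 = 840.
Thus |(Z/2110Z)^*| = 840.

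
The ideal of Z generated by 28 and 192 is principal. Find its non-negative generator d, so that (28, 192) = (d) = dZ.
(28, 192) = (4); d = 4

In the PID Z, (a, b) is generated by gcd(a, b). Compute gcd(192, 28) with the extended Euclidean algorithm, tracking rows (r, s, t) with s·192 + t·28 = r:
  row A: (192, 1, 0)   [1·192 + 0·28 = 192]
  row B: (28, 0, 1)   [0·192 + 1·28 = 28]
  192 = 6·28 + 24   → row C = row A − 6·row B = (24, 1, −6)   [check: 1·192 − 6·28 = 24]
  28 = 1·24 + 4   → row D = row B − 1·row C = (4, −1, 7)   [check: −1·192 + 7·28 = 4]
  24 = 6·4 + 0   → remainder 0, stop. gcd = 4 (last nonzero row D).
So gcd(28, 192) = 4, with Bézout identity −1·192 + 7·28 = 4. Containment (⊇): the Bézout identity exhibits 4 as an element of (28, 192), giving (4) ⊆ (28, 192). Containment (⊆): since 4 | 28 and 4 | 192 (28 = 4·7, 192 = 4·48), every Z-linear combination of 28 and 192 is divisible by 4, so (28, 192) ⊆ (4). Therefore (28, 192) = (4), d = 4.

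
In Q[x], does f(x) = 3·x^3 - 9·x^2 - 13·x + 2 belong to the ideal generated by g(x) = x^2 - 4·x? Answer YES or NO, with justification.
In Q[x] the ideal (g) consists of all multiples of g, so f ∈ (g) iff g | f, i.e. iff the remainder of f on division by g is 0. Divide f by g (g is monic, so eliminate the leading term of the running remainder at each step):
  leading term 3·x^3: subtract (3·x)·g(x) = 3·x^3 - 12·x^2, leaving 3·x^2 - 13·x + 2
  leading term 3·x^2: subtract (3)·g(x) = 3·x^2 - 12·x, leaving 2 - x
The remainder r(x) = 2 - x ≠ 0 (and deg r < deg g), so g ∤ f, i.e. f ∉ (g).

Final answer: NO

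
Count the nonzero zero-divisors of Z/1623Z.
In Z/1623Z each nonzero element is either a unit (gcd with 1623 is 1) or a zero-divisor (gcd > 1). The number of units is φ(1623): factorise 1623 = 3 · 541, so φ(1623) = (3 − 1) · (541 − 1) = 2 · 540 = 1080. The nonzero elements number 1623 − 1 = 1622. Hence the nonzero zero-divisors number 1622 − 1080 = 542.

Final answer: Z/1623Z has 542 nonzero zero-divisors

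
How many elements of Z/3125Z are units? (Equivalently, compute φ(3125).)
An element a ∈ Z/3125Z is a unit iff gcd(a, 3125) = 1, so the number of units is φ(3125). φ is multiplicative, with φ(p^e) = p^e − p^(e−1). Factorise 3125 = 5^5. Then
  φ(3125) = (5^5 − 5^4) = 2500 = 2500.

Final answer: Z/3125Z has φ(3125) = 2500 units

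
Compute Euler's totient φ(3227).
φ(3227) = 2760

φ is multiplicative, with φ(p^e) = p^e − p^(e−1). Factorise 3227 = 7 · 461. Then
  φ(3227) = (7 − 1) · (461 − 1) = 6 · 460 = 2760.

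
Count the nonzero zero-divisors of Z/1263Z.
Z/1263Z has 422 nonzero zero-divisors

In Z/1263Z each nonzero element is either a unit (gcd with 1263 is 1) or a zero-divisor (gcd > 1). The number of units is φ(1263): factorise 1263 = 3 · 421, so φ(1263) = (3 − 1) · (421 − 1) = 2 · 420 = 840. The nonzero elements number 1263 − 1 = 1262. Hence the nonzero zero-divisors number 1262 − 840 = 422.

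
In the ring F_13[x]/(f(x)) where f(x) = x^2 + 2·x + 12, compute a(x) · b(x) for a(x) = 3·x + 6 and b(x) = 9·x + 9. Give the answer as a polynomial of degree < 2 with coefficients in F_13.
Multiply as integer polynomials: a · b = 27·x^2 + 81·x + 54. Reducing coefficients mod 13: a · b ≡ x^2 + 3·x + 2. Now divide by f(x) = x^2 + 2·x + 12 in F_13[x], eliminating the leading term at each step:
  leading term x^2: subtract (1)·f(x) = x^2 + 2·x + 12, leaving x + 3 (coefficients mod 13)
The degree is now < 2, so this is the remainder. Hence a · b ≡ x + 3 in F_13[x]/(f).

Final answer: a · b ≡ x + 3 (mod f(x))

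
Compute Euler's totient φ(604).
φ is multiplicative, with φ(p^e) = p^e − p^(e−1). Factorise 604 = 2^2 · 151. Then
  φ(604) = (2^2 − 2^1) · (151 − 1) = 2 · 150 = 300.

Final answer: φ(604) = 300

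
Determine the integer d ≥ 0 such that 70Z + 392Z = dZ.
In the PID Z, (a, b) is generated by gcd(a, b). Compute gcd(392, 70) with the extended Euclidean algorithm, tracking rows (r, s, t) with s·392 + t·70 = r:
  row A: (392, 1, 0)   [1·392 + 0·70 = 392]
  row B: (70, 0, 1)   [0·392 + 1·70 = 70]
  392 = 5·70 + 42   → row C = row A − 5·row B = (42, 1, −5)   [check: 1·392 − 5·70 = 42]
  70 = 1·42 + 28   → row D = row B − 1·row C = (28, −1, 6)   [check: −1·392 + 6·70 = 28]
  42 = 1·28 + 14   → row E = row C − 1·row D = (14, 2, −11)   [check: 2·392 − 11·70 = 14]
  28 = 2·14 + 0   → remainder 0, stop. gcd = 14 (last nonzero row E).
So gcd(70, 392) = 14, with Bézout identity 2·392 − 11·70 = 14. Containment (⊇): the Bézout identity exhibits 14 as an element of (70, 392), giving (14) ⊆ (70, 392). Containment (⊆): since 14 | 70 and 14 | 392 (70 = 14·5, 392 = 14·28), every Z-linear combination of 70 and 392 is divisible by 14, so (70, 392) ⊆ (14). Therefore (70, 392) = (14), d = 14.

Final answer: (70, 392) = (14); d = 14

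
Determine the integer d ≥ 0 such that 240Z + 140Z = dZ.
(240, 140) = (20); d = 20

In the PID Z, (a, b) is generated by gcd(a, b). Compute gcd(240, 140) with the extended Euclidean algorithm, tracking rows (r, s, t) with s·240 + t·140 = r:
  row A: (240, 1, 0)   [1·240 + 0·140 = 240]
  row B: (140, 0, 1)   [0·240 + 1·140 = 140]
  240 = 1·140 + 100   → row C = row A − 1·row B = (100, 1, −1)   [check: 1·240 − 1·140 = 100]
  140 = 1·100 + 40   → row D = row B − 1·row C = (40, −1, 2)   [check: −1·240 + 2·140 = 40]
  100 = 2·40 + 20   → row E = row C − 2·row D = (20, 3, −5)   [check: 3·240 − 5·140 = 20]
  40 = 2·20 + 0   → remainder 0, stop. gcd = 20 (last nonzero row E).
So gcd(240, 140) = 20, with Bézout identity 3·240 − 5·140 = 20. Containment (⊇): the Bézout identity exhibits 20 as an element of (240, 140), giving (20) ⊆ (240, 140). Containment (⊆): since 20 | 240 and 20 | 140 (240 = 20·12, 140 = 20·7), every Z-linear combination of 240 and 140 is divisible by 20, so (240, 140) ⊆ (20). Therefore (240, 140) = (20), d = 20.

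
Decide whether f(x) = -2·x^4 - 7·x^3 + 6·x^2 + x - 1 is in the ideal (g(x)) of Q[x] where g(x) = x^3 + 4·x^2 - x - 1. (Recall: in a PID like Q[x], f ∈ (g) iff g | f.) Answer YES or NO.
In Q[x] the ideal (g) consists of all multiples of g, so f ∈ (g) iff g | f, i.e. iff the remainder of f on division by g is 0. Divide f by g (g is monic, so eliminate the leading term of the running remainder at each step):
  leading term -2·x^4: subtract (-2·x)·g(x) = -2·x^4 - 8·x^3 + 2·x^2 + 2·x, leaving x^3 + 4·x^2 - x - 1
  leading term x^3: subtract (1)·g(x) = x^3 + 4·x^2 - x - 1, leaving 0
The remainder is 0, so f(x) = g(x) · h(x) with h(x) = 1 - 2·x. Hence g | f, i.e. f ∈ (g).

Final answer: YES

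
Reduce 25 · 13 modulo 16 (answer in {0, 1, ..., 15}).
5

Reduce the factors first: 25 ≡ 9 (mod 16), so 25 · 13 ≡ 9 · 13 (mod 16). 9 · 13 = 117. Dividing by 16: 117 = 7·16 + 5. So (25 · 13) mod 16 = 5.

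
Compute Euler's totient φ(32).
φ is multiplicative, with φ(p^e) = p^e − p^(e−1). Factorise 32 = 2^5. Then
  φ(32) = (2^5 − 2^4) = 16 = 16.

Final answer: φ(32) = 16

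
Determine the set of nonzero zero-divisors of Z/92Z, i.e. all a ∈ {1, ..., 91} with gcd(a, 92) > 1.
nonzero zero-divisors of Z/92Z = {2, 4, 6, 8, 10, 12, 14, 16, 18, 20, 22, 23, 24, 26, 28, 30, 32, 34, 36, 38, 40, 42, 44, 46, 48, 50, 52, 54, 56, 58, 60, 62, 64, 66, 68, 69, 70, 72, 74, 76, 78, 80, 82, 84, 86, 88, 90}

An element a ∈ Z/92Z (with a ≠ 0) is a zero-divisor iff gcd(a, 92) > 1 (because a is a unit precisely when gcd(a, n) = 1, and in Z/nZ every nonzero, non-unit element is a zero-divisor). Scan a = 1, ..., 91 and keep those with gcd(a, 92) > 1:
  gcd(2, 92) = 2, gcd(4, 92) = 4, gcd(6, 92) = 2, gcd(8, 92) = 4, gcd(10, 92) = 2, gcd(12, 92) = 4, gcd(14, 92) = 2, gcd(16, 92) = 4, gcd(18, 92) = 2, gcd(20, 92) = 4, gcd(22, 92) = 2, gcd(23, 92) = 23, gcd(24, 92) = 4, gcd(26, 92) = 2, gcd(28, 92) = 4, gcd(30, 92) = 2, gcd(32, 92) = 4, gcd(34, 92) = 2, gcd(36, 92) = 4, gcd(38, 92) = 2, gcd(40, 92) = 4, gcd(42, 92) = 2, gcd(44, 92) = 4, gcd(46, 92) = 46, gcd(48, 92) = 4, gcd(50, 92) = 2, gcd(52, 92) = 4, gcd(54, 92) = 2, gcd(56, 92) = 4, gcd(58, 92) = 2, gcd(60, 92) = 4, gcd(62, 92) = 2, gcd(64, 92) = 4, gcd(66, 92) = 2, gcd(68, 92) = 4, gcd(69, 92) = 23, gcd(70, 92) = 2, gcd(72, 92) = 4, gcd(74, 92) = 2, gcd(76, 92) = 4, gcd(78, 92) = 2, gcd(80, 92) = 4, gcd(82, 92) = 2, gcd(84, 92) = 4, gcd(86, 92) = 2, gcd(88, 92) = 4, gcd(90, 92) = 2.
All other a ∈ {1, ..., 91} have gcd(a, 92) = 1 and are units. So the nonzero zero-divisors are exactly the 47 values of a appearing in this scan.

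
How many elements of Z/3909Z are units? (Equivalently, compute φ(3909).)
An element a ∈ Z/3909Z is a unit iff gcd(a, 3909) = 1, so the number of units is φ(3909). φ is multiplicative, with φ(p^e) = p^e − p^(e−1). Factorise 3909 = 3 · 1303. Then
  φ(3909) = (3 − 1) · (1303 − 1) = 2 · 1302 = 2604.

Final answer: Z/3909Z has φ(3909) = 2604 units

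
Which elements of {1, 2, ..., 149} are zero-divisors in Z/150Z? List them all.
An element a ∈ Z/150Z (with a ≠ 0) is a zero-divisor iff gcd(a, 150) > 1 (because a is a unit precisely when gcd(a, n) = 1, and in Z/nZ every nonzero, non-unit element is a zero-divisor). Scan a = 1, ..., 149 and keep those with gcd(a, 150) > 1:
  gcd(2, 150) = 2, gcd(3, 150) = 3, gcd(4, 150) = 2, gcd(5, 150) = 5, gcd(6, 150) = 6, gcd(8, 150) = 2, gcd(9, 150) = 3, gcd(10, 150) = 10, gcd(12, 150) = 6, gcd(14, 150) = 2, gcd(15, 150) = 15, gcd(16, 150) = 2, gcd(18, 150) = 6, gcd(20, 150) = 10, gcd(21, 150) = 3, gcd(22, 150) = 2, gcd(24, 150) = 6, gcd(25, 150) = 25, gcd(26, 150) = 2, gcd(27, 150) = 3, gcd(28, 150) = 2, gcd(30, 150) = 30, gcd(32, 150) = 2, gcd(33, 150) = 3, gcd(34, 150) = 2, gcd(35, 150) = 5, gcd(36, 150) = 6, gcd(38, 150) = 2, gcd(39, 150) = 3, gcd(40, 150) = 10, gcd(42, 150) = 6, gcd(44, 150) = 2, gcd(45, 150) = 15, gcd(46, 150) = 2, gcd(48, 150) = 6, gcd(50, 150) = 50, gcd(51, 150) = 3, gcd(52, 150) = 2, gcd(54, 150) = 6, gcd(55, 150) = 5, gcd(56, 150) = 2, gcd(57, 150) = 3, gcd(58, 150) = 2, gcd(60, 150) = 30, gcd(62, 150) = 2, gcd(63, 150) = 3, gcd(64, 150) = 2, gcd(65, 150) = 5, gcd(66, 150) = 6, gcd(68, 150) = 2, gcd(69, 150) = 3, gcd(70, 150) = 10, gcd(72, 150) = 6, gcd(74, 150) = 2, gcd(75, 150) = 75, gcd(76, 150) = 2, gcd(78, 150) = 6, gcd(80, 150) = 10, gcd(81, 150) = 3, gcd(82, 150) = 2, gcd(84, 150) = 6, gcd(85, 150) = 5, gcd(86, 150) = 2, gcd(87, 150) = 3, gcd(88, 150) = 2, gcd(90, 150) = 30, gcd(92, 150) = 2, gcd(93, 150) = 3, gcd(94, 150) = 2, gcd(95, 150) = 5, gcd(96, 150) = 6, gcd(98, 150) = 2, gcd(99, 150) = 3, gcd(100, 150) = 50, gcd(102, 150) = 6, gcd(104, 150) = 2, gcd(105, 150) = 15, gcd(106, 150) = 2, gcd(108, 150) = 6, gcd(110, 150) = 10, gcd(111, 150) = 3, gcd(112, 150) = 2, gcd(114, 150) = 6, gcd(115, 150) = 5, gcd(116, 150) = 2, gcd(117, 150) = 3, gcd(118, 150) = 2, gcd(120, 150) = 30, gcd(122, 150) = 2, gcd(123, 150) = 3, gcd(124, 150) = 2, gcd(125, 150) = 25, gcd(126, 150) = 6, gcd(128, 150) = 2, gcd(129, 150) = 3, gcd(130, 150) = 10, gcd(132, 150) = 6, gcd(134, 150) = 2, gcd(135, 150) = 15, gcd(136, 150) = 2, gcd(138, 150) = 6, gcd(140, 150) = 10, gcd(141, 150) = 3, gcd(142, 150) = 2, gcd(144, 150) = 6, gcd(145, 150) = 5, gcd(146, 150) = 2, gcd(147, 150) = 3, gcd(148, 150) = 2.
All other a ∈ {1, ..., 149} have gcd(a, 150) = 1 and are units. So the nonzero zero-divisors are exactly the 109 values of a appearing in this scan.

Final answer: nonzero zero-divisors of Z/150Z = {2, 3, 4, 5, 6, 8, 9, 10, 12, 14, 15, 16, 18, 20, 21, 22, 24, 25, 26, 27, 28, 30, 32, 33, 34, 35, 36, 38, 39, 40, 42, 44, 45, 46, 48, 50, 51, 52, 54, 55, 56, 57, 58, 60, 62, 63, 64, 65, 66, 68, 69, 70, 72, 74, 75, 76, 78, 80, 81, 82, 84, 85, 86, 87, 88, 90, 92, 93, 94, 95, 96, 98, 99, 100, 102, 104, 105, 106, 108, 110, 111, 112, 114, 115, 116, 117, 118, 120, 122, 123, 124, 125, 126, 128, 129, 130, 132, 134, 135, 136, 138, 140, 141, 142, 144, 145, 146, 147, 148}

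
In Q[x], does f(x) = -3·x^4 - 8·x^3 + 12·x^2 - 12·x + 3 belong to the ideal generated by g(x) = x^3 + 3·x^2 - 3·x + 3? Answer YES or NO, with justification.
In Q[x] the ideal (g) consists of all multiples of g, so f ∈ (g) iff g | f, i.e. iff the remainder of f on division by g is 0. Divide f by g (g is monic, so eliminate the leading term of the running remainder at each step):
  leading term -3·x^4: subtract (-3·x)·g(x) = -3·x^4 - 9·x^3 + 9·x^2 - 9·x, leaving x^3 + 3·x^2 - 3·x + 3
  leading term x^3: subtract (1)·g(x) = x^3 + 3·x^2 - 3·x + 3, leaving 0
The remainder is 0, so f(x) = g(x) · h(x) with h(x) = 1 - 3·x. Hence g | f, i.e. f ∈ (g).

Final answer: YES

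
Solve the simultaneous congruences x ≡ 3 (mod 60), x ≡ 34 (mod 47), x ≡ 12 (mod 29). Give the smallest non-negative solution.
x ≡ 34203 (mod 81780); the representative in [0, 81780) is 34203

The moduli 60, 47, 29 are pairwise coprime, so by the CRT there is a unique solution mod 60·47·29 = 81780.
Solve by successive substitution. Start with x ≡ 3 (mod 60).
  Combine with x ≡ 34 (mod 47): write x = 3 + 60·t and require 3 + 60·t ≡ 34 (mod 47), i.e. 60·t ≡ 34 − 3 ≡ 31 (mod 47). Since 60^(−1) ≡ 29 (mod 47) (60 ≡ 13 (mod 47)), t ≡ 29·31 ≡ 6 (mod 47). So x ≡ 3 + 60·6 = 363 (mod 2820).
  Combine with x ≡ 12 (mod 29): write x = 363 + 2820·t and require 363 + 2820·t ≡ 12 (mod 29), i.e. 2820·t ≡ 12 − 363 ≡ 26 (mod 29). Since 2820^(−1) ≡ 25 (mod 29) (2820 ≡ 7 (mod 29)), t ≡ 25·26 ≡ 12 (mod 29). So x ≡ 363 + 2820·12 = 34203 (mod 81780).
Unique solution in [0, 81780): x = 34203.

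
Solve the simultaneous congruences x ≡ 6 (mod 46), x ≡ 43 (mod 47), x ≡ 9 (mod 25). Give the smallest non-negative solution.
x ≡ 30734 (mod 54050); the representative in [0, 54050) is 30734

The moduli 46, 47, 25 are pairwise coprime, so by the CRT there is a unique solution mod 46·47·25 = 54050.
Solve by successive substitution. Start with x ≡ 6 (mod 46).
  Combine with x ≡ 43 (mod 47): write x = 6 + 46·t and require 6 + 46·t ≡ 43 (mod 47), i.e. 46·t ≡ 43 − 6 ≡ 37 (mod 47). Since 46^(−1) ≡ 46 (mod 47), t ≡ 46·37 ≡ 10 (mod 47). So x ≡ 6 + 46·10 = 466 (mod 2162).
  Combine with x ≡ 9 (mod 25): write x = 466 + 2162·t and require 466 + 2162·t ≡ 9 (mod 25), i.e. 2162·t ≡ 9 − 466 ≡ 18 (mod 25). Since 2162^(−1) ≡ 23 (mod 25) (2162 ≡ 12 (mod 25)), t ≡ 23·18 ≡ 14 (mod 25). So x ≡ 466 + 2162·14 = 30734 (mod 54050).
Unique solution in [0, 54050): x = 30734.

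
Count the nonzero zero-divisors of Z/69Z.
Z/69Z has 24 nonzero zero-divisors

In Z/69Z each nonzero element is either a unit (gcd with 69 is 1) or a zero-divisor (gcd > 1). The number of units is φ(69): factorise 69 = 3 · 23, so φ(69) = (3 − 1) · (23 − 1) = 2 · 22 = 44. The nonzero elements number 69 − 1 = 68. Hence the nonzero zero-divisors number 68 − 44 = 24.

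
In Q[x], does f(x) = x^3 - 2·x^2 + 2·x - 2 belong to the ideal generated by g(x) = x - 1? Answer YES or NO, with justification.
NO

In Q[x] the ideal (g) consists of all multiples of g, so f ∈ (g) iff g | f, i.e. iff the remainder of f on division by g is 0. Divide f by g (g is monic, so eliminate the leading term of the running remainder at each step):
  leading term x^3: subtract (x^2)·g(x) = x^3 - x^2, leaving -x^2 + 2·x - 2
  leading term -x^2: subtract (-x)·g(x) = -x^2 + x, leaving x - 2
  leading term x: subtract (1)·g(x) = x - 1, leaving -1
The remainder r(x) = -1 ≠ 0 (and deg r < deg g), so g ∤ f, i.e. f ∉ (g).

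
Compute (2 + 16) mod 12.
Reduce the summands first: 16 ≡ 4 (mod 12), so 2 + 16 ≡ 2 + 4 (mod 12). 2 + 4 = 6; 6 = 0·12 + 6, so (2 + 16) mod 12 = 6.

Final answer: 6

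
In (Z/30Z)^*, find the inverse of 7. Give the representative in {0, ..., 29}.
Apply the extended Euclidean algorithm to (30, 7), tracking rows (r, s, t) with s·30 + t·7 = r. Each division r_prev = q·r_cur + r_new produces the new row as (previous row) − q·(current row):
  row A: (30, 1, 0)   [1·30 + 0·7 = 30]
  row B: (7, 0, 1)   [0·30 + 1·7 = 7]
  30 = 4·7 + 2   → row C = row A − 4·row B = (2, 1, −4)   [check: 1·30 − 4·7 = 2]
  7 = 3·2 + 1   → row D = row B − 3·row C = (1, −3, 13)   [check: −3·30 + 13·7 = 1]
  2 = 2·1 + 0   → remainder 0, stop. gcd = 1 (last nonzero row D).
The gcd is 1, so 7 is invertible mod 30. The last nonzero row gives −3·30 + 13·7 = 1, so t = 13. So 7^(−1) ≡ 13 (mod 30). Verify: 7 · 13 = 91 ≡ 1 (mod 30). ✓

Final answer: 7^(−1) ≡ 13 (mod 30)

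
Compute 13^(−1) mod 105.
Apply the extended Euclidean algorithm to (105, 13), tracking rows (r, s, t) with s·105 + t·13 = r. Each division r_prev = q·r_cur + r_new produces the new row as (previous row) − q·(current row):
  row A: (105, 1, 0)   [1·105 + 0·13 = 105]
  row B: (13, 0, 1)   [0·105 + 1·13 = 13]
  105 = 8·13 + 1   → row C = row A − 8·row B = (1, 1, −8)   [check: 1·105 − 8·13 = 1]
  13 = 13·1 + 0   → remainder 0, stop. gcd = 1 (last nonzero row C).
The gcd is 1, so 13 is invertible mod 105. The last nonzero row gives 1·105 − 8·13 = 1, so t = −8. So 13^(−1) ≡ −8 ≡ 97 (mod 105). Verify: 13 · 97 = 1261 ≡ 1 (mod 105). ✓

Final answer: 13^(−1) ≡ 97 (mod 105)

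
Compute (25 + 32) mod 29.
Reduce the summands first: 32 ≡ 3 (mod 29), so 25 + 32 ≡ 25 + 3 (mod 29). 25 + 3 = 28; 28 = 0·29 + 28, so (25 + 32) mod 29 = 28.

Final answer: 28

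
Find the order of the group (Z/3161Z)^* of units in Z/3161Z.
(Z/3161Z)^* consists of the classes a with gcd(a, 3161) = 1, so its order is φ(3161). φ is multiplicative, with φ(p^e) = p^e − p^(e−1). Factorise 3161 = 29 · 109. Then
  φ(3161) = (29 − 1) · (109 − 1) = 28 · 108 = 3024.
Thus |(Z/3161Z)^*| = 3024.

Final answer: |(Z/3161Z)^*| = 3024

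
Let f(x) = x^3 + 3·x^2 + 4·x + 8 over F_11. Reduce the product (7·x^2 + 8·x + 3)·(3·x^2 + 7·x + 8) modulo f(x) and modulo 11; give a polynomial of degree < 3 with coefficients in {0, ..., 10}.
a · b ≡ 7·x^2 + 9·x + 10 (mod f(x))

Multiply as integer polynomials: a · b = 21·x^4 + 73·x^3 + 121·x^2 + 85·x + 24. Reducing coefficients mod 11: a · b ≡ 10·x^4 + 7·x^3 + 8·x + 2. Now divide by f(x) = x^3 + 3·x^2 + 4·x + 8 in F_11[x], eliminating the leading term at each step:
  leading term 10·x^4: subtract (10·x)·f(x) = 10·x^4 + 8·x^3 + 7·x^2 + 3·x, leaving 10·x^3 + 4·x^2 + 5·x + 2 (coefficients mod 11)
  leading term 10·x^3: subtract (10)·f(x) = 10·x^3 + 8·x^2 + 7·x + 3, leaving 7·x^2 + 9·x + 10 (coefficients mod 11)
The degree is now < 3, so this is the remainder. Hence a · b ≡ 7·x^2 + 9·x + 10 in F_11[x]/(f).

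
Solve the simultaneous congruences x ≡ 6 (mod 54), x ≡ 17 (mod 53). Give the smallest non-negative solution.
x ≡ 600 (mod 2862); the representative in [0, 2862) is 600

The moduli 54, 53 are pairwise coprime, so by the CRT there is a unique solution mod 54·53 = 2862.
Solve by successive substitution. Start with x ≡ 6 (mod 54).
  Combine with x ≡ 17 (mod 53): write x = 6 + 54·t and require 6 + 54·t ≡ 17 (mod 53), i.e. 54·t ≡ 17 − 6 ≡ 11 (mod 53). Since 54^(−1) ≡ 1 (mod 53) (54 ≡ 1 (mod 53)), t ≡ 1·11 ≡ 11 (mod 53). So x ≡ 6 + 54·11 = 600 (mod 2862).
Unique solution in [0, 2862): x = 600.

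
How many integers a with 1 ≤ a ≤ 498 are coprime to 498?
164

The number of a ∈ {1, ..., 498} with gcd(a, 498) = 1 is by definition Euler's totient φ(498). φ is multiplicative, with φ(p^e) = p^e − p^(e−1). Factorise 498 = 2 · 3 · 83. Then
  φ(498) = (2 − 1) · (3 − 1) · (83 − 1) = 1 · 2 · 82 = 164.
So there are 164 such integers.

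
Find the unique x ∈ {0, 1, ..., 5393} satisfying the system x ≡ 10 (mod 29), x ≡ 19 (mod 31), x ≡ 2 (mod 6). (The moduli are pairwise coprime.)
The moduli 29, 31, 6 are pairwise coprime, so by the CRT there is a unique solution mod 29·31·6 = 5394.
Solve by successive substitution. Start with x ≡ 10 (mod 29).
  Combine with x ≡ 19 (mod 31): write x = 10 + 29·t and require 10 + 29·t ≡ 19 (mod 31), i.e. 29·t ≡ 19 − 10 ≡ 9 (mod 31). Since 29^(−1) ≡ 15 (mod 31), t ≡ 15·9 ≡ 11 (mod 31). So x ≡ 10 + 29·11 = 329 (mod 899).
  Combine with x ≡ 2 (mod 6): write x = 329 + 899·t and require 329 + 899·t ≡ 2 (mod 6), i.e. 899·t ≡ 2 − 329 ≡ 3 (mod 6). Since 899^(−1) ≡ 5 (mod 6) (899 ≡ 5 (mod 6)), t ≡ 5·3 ≡ 3 (mod 6). So x ≡ 329 + 899·3 = 3026 (mod 5394).
Unique solution in [0, 5394): x = 3026.

Final answer: x ≡ 3026 (mod 5394); the representative in [0, 5394) is 3026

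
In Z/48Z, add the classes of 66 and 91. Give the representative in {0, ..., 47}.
Reduce the summands first: 66 ≡ 18, 91 ≡ 43 (mod 48), so 66 + 91 ≡ 18 + 43 (mod 48). 18 + 43 = 61; 61 = 1·48 + 13, so (66 + 91) mod 48 = 13.

Final answer: 13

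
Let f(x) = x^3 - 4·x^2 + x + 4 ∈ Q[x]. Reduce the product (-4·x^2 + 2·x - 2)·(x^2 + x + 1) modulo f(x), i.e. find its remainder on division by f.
First multiply in Q[x] without reducing: a · b = -4·x^4 - 2·x^3 - 4·x^2 - 2. Now divide by f(x) = x^3 - 4·x^2 + x + 4, eliminating the leading term at each step:
  leading term -4·x^4: subtract (-4·x)·f(x) = -4·x^4 + 16·x^3 - 4·x^2 - 16·x, leaving -18·x^3 + 16·x - 2
  leading term -18·x^3: subtract (-18)·f(x) = -18·x^3 + 72·x^2 - 18·x - 72, leaving -72·x^2 + 34·x + 70
The degree is now < 3, so this is the remainder. Hence a · b ≡ -72·x^2 + 34·x + 70 in Q[x]/(f).

Final answer: a · b ≡ -72·x^2 + 34·x + 70 (mod f(x))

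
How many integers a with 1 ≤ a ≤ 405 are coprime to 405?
The number of a ∈ {1, ..., 405} with gcd(a, 405) = 1 is by definition Euler's totient φ(405). φ is multiplicative, with φ(p^e) = p^e − p^(e−1). Factorise 405 = 3^4 · 5. Then
  φ(405) = (3^4 − 3^3) · (5 − 1) = 54 · 4 = 216.
So there are 216 such integers.

Final answer: 216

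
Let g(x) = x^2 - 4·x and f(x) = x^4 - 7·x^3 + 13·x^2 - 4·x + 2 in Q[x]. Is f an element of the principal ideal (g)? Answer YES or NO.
In Q[x] the ideal (g) consists of all multiples of g, so f ∈ (g) iff g | f, i.e. iff the remainder of f on division by g is 0. Divide f by g (g is monic, so eliminate the leading term of the running remainder at each step):
  leading term x^4: subtract (x^2)·g(x) = x^4 - 4·x^3, leaving -3·x^3 + 13·x^2 - 4·x + 2
  leading term -3·x^3: subtract (-3·x)·g(x) = -3·x^3 + 12·x^2, leaving x^2 - 4·x + 2
  leading term x^2: subtract (1)·g(x) = x^2 - 4·x, leaving 2
The remainder r(x) = 2 ≠ 0 (and deg r < deg g), so g ∤ f, i.e. f ∉ (g).

Final answer: NO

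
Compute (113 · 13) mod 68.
41

Reduce the factors first: 113 ≡ 45 (mod 68), so 113 · 13 ≡ 45 · 13 (mod 68). 45 · 13 = 585. Dividing by 68: 585 = 8·68 + 41. So (113 · 13) mod 68 = 41.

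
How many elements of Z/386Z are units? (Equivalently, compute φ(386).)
An element a ∈ Z/386Z is a unit iff gcd(a, 386) = 1, so the number of units is φ(386). φ is multiplicative, with φ(p^e) = p^e − p^(e−1). Factorise 386 = 2 · 193. Then
  φ(386) = (2 − 1) · (193 − 1) = 1 · 192 = 192.

Final answer: Z/386Z has φ(386) = 192 units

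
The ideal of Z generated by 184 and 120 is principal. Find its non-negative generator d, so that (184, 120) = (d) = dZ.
(184, 120) = (8); d = 8

In the PID Z, (a, b) is generated by gcd(a, b). Compute gcd(184, 120) with the extended Euclidean algorithm, tracking rows (r, s, t) with s·184 + t·120 = r:
  row A: (184, 1, 0)   [1·184 + 0·120 = 184]
  row B: (120, 0, 1)   [0·184 + 1·120 = 120]
  184 = 1·120 + 64   → row C = row A − 1·row B = (64, 1, −1)   [check: 1·184 − 1·120 = 64]
  120 = 1·64 + 56   → row D = row B − 1·row C = (56, −1, 2)   [check: −1·184 + 2·120 = 56]
  64 = 1·56 + 8   → row E = row C − 1·row D = (8, 2, −3)   [check: 2·184 − 3·120 = 8]
  56 = 7·8 + 0   → remainder 0, stop. gcd = 8 (last nonzero row E).
So gcd(184, 120) = 8, with Bézout identity 2·184 − 3·120 = 8. Containment (⊇): the Bézout identity exhibits 8 as an element of (184, 120), giving (8) ⊆ (184, 120). Containment (⊆): since 8 | 184 and 8 | 120 (184 = 8·23, 120 = 8·15), every Z-linear combination of 184 and 120 is divisible by 8, so (184, 120) ⊆ (8). Therefore (184, 120) = (8), d = 8.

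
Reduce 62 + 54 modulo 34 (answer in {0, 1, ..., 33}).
14

Reduce the summands first: 62 ≡ 28, 54 ≡ 20 (mod 34), so 62 + 54 ≡ 28 + 20 (mod 34). 28 + 20 = 48; 48 = 1·34 + 14, so (62 + 54) mod 34 = 14.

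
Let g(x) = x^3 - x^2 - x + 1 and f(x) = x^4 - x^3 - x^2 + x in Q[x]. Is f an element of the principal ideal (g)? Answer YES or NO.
In Q[x] the ideal (g) consists of all multiples of g, so f ∈ (g) iff g | f, i.e. iff the remainder of f on division by g is 0. Divide f by g (g is monic, so eliminate the leading term of the running remainder at each step):
  leading term x^4: subtract (x)·g(x) = x^4 - x^3 - x^2 + x, leaving 0
The remainder is 0, so f(x) = g(x) · h(x) with h(x) = x. Hence g | f, i.e. f ∈ (g).

Final answer: YES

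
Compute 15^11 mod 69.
Use repeated squaring. Binary(11) = 1011. Walk through the bits of the exponent 11 left-to-right: at each bit after the leading one, square the running value, then multiply by 15 if the bit is 1 (always reducing mod 69):
  bit 1 = 1 (leading): start with 15.
  bit 2 = 0: square 15^2 = 225 ≡ 18 (mod 69).
  bit 3 = 1: square 18^2 = 324 ≡ 48; bit is 1, so multiply 48·15 = 720 ≡ 30 (mod 69).
  bit 4 = 1: square 30^2 = 900 ≡ 3; bit is 1, so multiply 3·15 = 45 (mod 69).
Final value: 15^11 ≡ 45 (mod 69).

Final answer: 45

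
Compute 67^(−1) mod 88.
Apply the extended Euclidean algorithm to (88, 67), tracking rows (r, s, t) with s·88 + t·67 = r. Each division r_prev = q·r_cur + r_new produces the new row as (previous row) − q·(current row):
  row A: (88, 1, 0)   [1·88 + 0·67 = 88]
  row B: (67, 0, 1)   [0·88 + 1·67 = 67]
  88 = 1·67 + 21   → row C = row A − 1·row B = (21, 1, −1)   [check: 1·88 − 1·67 = 21]
  67 = 3·21 + 4   → row D = row B − 3·row C = (4, −3, 4)   [check: −3·88 + 4·67 = 4]
  21 = 5·4 + 1   → row E = row C − 5·row D = (1, 16, −21)   [check: 16·88 − 21·67 = 1]
  4 = 4·1 + 0   → remainder 0, stop. gcd = 1 (last nonzero row E).
The gcd is 1, so 67 is invertible mod 88. The last nonzero row gives 16·88 − 21·67 = 1, so t = −21. So 67^(−1) ≡ −21 ≡ 67 (mod 88). Verify: 67 · 67 = 4489 ≡ 1 (mod 88). ✓

Final answer: 67^(−1) ≡ 67 (mod 88)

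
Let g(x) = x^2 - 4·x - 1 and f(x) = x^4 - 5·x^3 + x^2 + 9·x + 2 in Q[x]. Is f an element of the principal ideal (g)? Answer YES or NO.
YES

In Q[x] the ideal (g) consists of all multiples of g, so f ∈ (g) iff g | f, i.e. iff the remainder of f on division by g is 0. Divide f by g (g is monic, so eliminate the leading term of the running remainder at each step):
  leading term x^4: subtract (x^2)·g(x) = x^4 - 4·x^3 - x^2, leaving -x^3 + 2·x^2 + 9·x + 2
  leading term -x^3: subtract (-x)·g(x) = -x^3 + 4·x^2 + x, leaving -2·x^2 + 8·x + 2
  leading term -2·x^2: subtract (-2)·g(x) = -2·x^2 + 8·x + 2, leaving 0
The remainder is 0, so f(x) = g(x) · h(x) with h(x) = x^2 - x - 2. Hence g | f, i.e. f ∈ (g).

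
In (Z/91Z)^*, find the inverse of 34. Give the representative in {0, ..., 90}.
Apply the extended Euclidean algorithm to (91, 34), tracking rows (r, s, t) with s·91 + t·34 = r. Each division r_prev = q·r_cur + r_new produces the new row as (previous row) − q·(current row):
  row A: (91, 1, 0)   [1·91 + 0·34 = 91]
  row B: (34, 0, 1)   [0·91 + 1·34 = 34]
  91 = 2·34 + 23   → row C = row A − 2·row B = (23, 1, −2)   [check: 1·91 − 2·34 = 23]
  34 = 1·23 + 11   → row D = row B − 1·row C = (11, −1, 3)   [check: −1·91 + 3·34 = 11]
  23 = 2·11 + 1   → row E = row C − 2·row D = (1, 3, −8)   [check: 3·91 − 8·34 = 1]
  11 = 11·1 + 0   → remainder 0, stop. gcd = 1 (last nonzero row E).
The gcd is 1, so 34 is invertible mod 91. The last nonzero row gives 3·91 − 8·34 = 1, so t = −8. So 34^(−1) ≡ −8 ≡ 83 (mod 91). Verify: 34 · 83 = 2822 ≡ 1 (mod 91). ✓

Final answer: 34^(−1) ≡ 83 (mod 91)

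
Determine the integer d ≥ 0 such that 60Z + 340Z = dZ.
In the PID Z, (a, b) is generated by gcd(a, b). Compute gcd(340, 60) with the extended Euclidean algorithm, tracking rows (r, s, t) with s·340 + t·60 = r:
  row A: (340, 1, 0)   [1·340 + 0·60 = 340]
  row B: (60, 0, 1)   [0·340 + 1·60 = 60]
  340 = 5·60 + 40   → row C = row A − 5·row B = (40, 1, −5)   [check: 1·340 − 5·60 = 40]
  60 = 1·40 + 20   → row D = row B − 1·row C = (20, −1, 6)   [check: −1·340 + 6·60 = 20]
  40 = 2·20 + 0   → remainder 0, stop. gcd = 20 (last nonzero row D).
So gcd(60, 340) = 20, with Bézout identity −1·340 + 6·60 = 20. Containment (⊇): the Bézout identity exhibits 20 as an element of (60, 340), giving (20) ⊆ (60, 340). Containment (⊆): since 20 | 60 and 20 | 340 (60 = 20·3, 340 = 20·17), every Z-linear combination of 60 and 340 is divisible by 20, so (60, 340) ⊆ (20). Therefore (60, 340) = (20), d = 20.

Final answer: (60, 340) = (20); d = 20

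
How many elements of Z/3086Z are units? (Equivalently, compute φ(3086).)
An element a ∈ Z/3086Z is a unit iff gcd(a, 3086) = 1, so the number of units is φ(3086). φ is multiplicative, with φ(p^e) = p^e − p^(e−1). Factorise 3086 = 2 · 1543. Then
  φ(3086) = (2 − 1) · (1543 − 1) = 1 · 1542 = 1542.

Final answer: Z/3086Z has φ(3086) = 1542 units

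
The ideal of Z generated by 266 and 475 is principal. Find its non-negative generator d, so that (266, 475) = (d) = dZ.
(266, 475) = (19); d = 19

In the PID Z, (a, b) is generated by gcd(a, b). Compute gcd(475, 266) with the extended Euclidean algorithm, tracking rows (r, s, t) with s·475 + t·266 = r:
  row A: (475, 1, 0)   [1·475 + 0·266 = 475]
  row B: (266, 0, 1)   [0·475 + 1·266 = 266]
  475 = 1·266 + 209   → row C = row A − 1·row B = (209, 1, −1)   [check: 1·475 − 1·266 = 209]
  266 = 1·209 + 57   → row D = row B − 1·row C = (57, −1, 2)   [check: −1·475 + 2·266 = 57]
  209 = 3·57 + 38   → row E = row C − 3·row D = (38, 4, −7)   [check: 4·475 − 7·266 = 38]
  57 = 1·38 + 19   → row F = row D − 1·row E = (19, −5, 9)   [check: −5·475 + 9·266 = 19]
  38 = 2·19 + 0   → remainder 0, stop. gcd = 19 (last nonzero row F).
So gcd(266, 475) = 19, with Bézout identity −5·475 + 9·266 = 19. Containment (⊇): the Bézout identity exhibits 19 as an element of (266, 475), giving (19) ⊆ (266, 475). Containment (⊆): since 19 | 266 and 19 | 475 (266 = 19·14, 475 = 19·25), every Z-linear combination of 266 and 475 is divisible by 19, so (266, 475) ⊆ (19). Therefore (266, 475) = (19), d = 19.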